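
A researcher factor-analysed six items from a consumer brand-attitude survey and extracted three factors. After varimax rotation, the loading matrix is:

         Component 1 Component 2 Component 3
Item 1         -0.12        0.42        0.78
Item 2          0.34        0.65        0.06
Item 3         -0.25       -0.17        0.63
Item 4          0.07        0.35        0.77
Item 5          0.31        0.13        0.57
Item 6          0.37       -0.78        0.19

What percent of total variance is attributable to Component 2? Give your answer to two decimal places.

SS loadings for Component 2 = 0.42² + 0.65² + (-0.17)² + 0.35² + 0.13² + (-0.78)² = 1.3756
With 6 standardized items, total variance = 6. Proportion = 1.3756/6 = 0.2293 → 22.93%.

22.93%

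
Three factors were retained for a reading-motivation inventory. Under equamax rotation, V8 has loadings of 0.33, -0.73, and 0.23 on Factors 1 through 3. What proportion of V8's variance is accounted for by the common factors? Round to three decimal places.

0.695

h² = 0.33² + (-0.73)² + 0.23² = 0.1089 + 0.5329 + 0.0529 = 0.6947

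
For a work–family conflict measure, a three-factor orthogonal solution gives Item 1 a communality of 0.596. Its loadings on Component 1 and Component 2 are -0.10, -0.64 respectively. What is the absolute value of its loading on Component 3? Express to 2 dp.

Under orthogonal rotation h² = Σλ², so λ_Component 3² = h² − (0.4196) = 0.596 − 0.4196 = 0.1764.
|λ| = √0.1764 = 0.4200.

0.42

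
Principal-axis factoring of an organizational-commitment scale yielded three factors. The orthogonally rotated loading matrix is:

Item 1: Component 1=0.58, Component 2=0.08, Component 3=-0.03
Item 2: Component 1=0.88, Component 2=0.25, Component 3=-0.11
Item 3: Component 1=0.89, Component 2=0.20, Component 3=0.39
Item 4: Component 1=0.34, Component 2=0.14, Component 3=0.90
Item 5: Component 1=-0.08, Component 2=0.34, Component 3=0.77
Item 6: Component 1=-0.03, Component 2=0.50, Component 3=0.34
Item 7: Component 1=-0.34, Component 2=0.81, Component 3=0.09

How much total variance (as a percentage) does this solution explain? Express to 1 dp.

71.2%

SS loadings by factor: 2.1414, 1.1502, 1.6917; total = 4.9833.
Total variance with 7 standardized items is 7, so the solution explains 4.9833/7 = 0.7119 = 71.19%.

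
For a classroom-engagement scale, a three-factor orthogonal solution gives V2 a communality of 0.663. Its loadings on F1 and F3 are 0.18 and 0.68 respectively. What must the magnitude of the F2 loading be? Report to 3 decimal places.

Under orthogonal rotation h² = Σλ², so λ_F2² = h² − (0.4948) = 0.663 − 0.4948 = 0.1682.
|λ| = √0.1682 = 0.4101.

0.410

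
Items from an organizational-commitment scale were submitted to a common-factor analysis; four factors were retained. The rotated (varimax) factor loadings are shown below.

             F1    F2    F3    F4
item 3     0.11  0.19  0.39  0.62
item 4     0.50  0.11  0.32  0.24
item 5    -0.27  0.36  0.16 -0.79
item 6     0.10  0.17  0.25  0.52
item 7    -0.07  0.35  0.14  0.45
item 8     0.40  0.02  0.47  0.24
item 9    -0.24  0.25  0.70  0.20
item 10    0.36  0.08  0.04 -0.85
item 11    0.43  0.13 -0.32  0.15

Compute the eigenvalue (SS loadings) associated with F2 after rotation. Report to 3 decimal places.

0.415

SS loadings for F2 = 0.19² + 0.11² + 0.36² + 0.17² + 0.35² + 0.02² + 0.25² + 0.08² + 0.13² = 0.0361 + 0.0121 + 0.1296 + 0.0289 + 0.1225 + 0.0004 + 0.0625 + 0.0064 + 0.0169 = 0.4154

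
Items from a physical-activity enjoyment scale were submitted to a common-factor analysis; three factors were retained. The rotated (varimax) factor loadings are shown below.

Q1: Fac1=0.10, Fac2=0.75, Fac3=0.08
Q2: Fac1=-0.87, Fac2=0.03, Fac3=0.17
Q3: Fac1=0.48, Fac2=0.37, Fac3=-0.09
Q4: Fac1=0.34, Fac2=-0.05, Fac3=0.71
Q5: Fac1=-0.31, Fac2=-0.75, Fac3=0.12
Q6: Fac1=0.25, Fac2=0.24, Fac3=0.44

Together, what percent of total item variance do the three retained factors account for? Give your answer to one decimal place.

55.8%

Communalities: 0.5789, 0.7867, 0.3754, 0.6222, 0.6730, 0.3137; Σh² = 3.3499.
Total variance with 6 standardized items is 6, so the solution explains 3.3499/6 = 0.5583 = 55.83%.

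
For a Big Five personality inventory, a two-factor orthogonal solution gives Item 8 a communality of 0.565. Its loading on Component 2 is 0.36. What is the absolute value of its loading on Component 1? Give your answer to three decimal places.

0.660

Under orthogonal rotation h² = Σλ², so λ_Component 1² = h² − (0.1296) = 0.565 − 0.1296 = 0.4354.
|λ| = √0.4354 = 0.6598.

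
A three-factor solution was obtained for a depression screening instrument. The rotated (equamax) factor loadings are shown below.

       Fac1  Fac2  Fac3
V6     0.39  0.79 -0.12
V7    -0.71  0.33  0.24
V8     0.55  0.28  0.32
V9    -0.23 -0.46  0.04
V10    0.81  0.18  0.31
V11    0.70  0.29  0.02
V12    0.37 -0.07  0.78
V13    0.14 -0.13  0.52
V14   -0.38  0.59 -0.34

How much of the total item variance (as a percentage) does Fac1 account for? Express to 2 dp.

27.32%

SS loadings for Fac1 = 0.39² + (-0.71)² + 0.55² + (-0.23)² + 0.81² + 0.70² + 0.37² + 0.14² + (-0.38)² = 2.4586
With 9 standardized items, total variance = 9. Proportion = 2.4586/9 = 0.2732 → 27.32%.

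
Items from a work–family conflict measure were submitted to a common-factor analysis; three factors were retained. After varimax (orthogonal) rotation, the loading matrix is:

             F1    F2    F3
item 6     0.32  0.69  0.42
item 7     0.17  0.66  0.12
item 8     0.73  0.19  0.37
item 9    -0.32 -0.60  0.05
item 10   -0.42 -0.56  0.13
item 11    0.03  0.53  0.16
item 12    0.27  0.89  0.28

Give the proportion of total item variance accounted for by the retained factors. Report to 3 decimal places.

0.595

SS loadings by factor: 1.0168, 2.6944, 0.4511; total = 4.1623.
Total variance with 7 standardized items is 7, so the solution explains 4.1623/7 = 0.5946.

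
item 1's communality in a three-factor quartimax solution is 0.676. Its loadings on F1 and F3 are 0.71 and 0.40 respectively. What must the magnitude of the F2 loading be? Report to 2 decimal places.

0.11

Under orthogonal rotation h² = Σλ², so λ_F2² = h² − (0.6641) = 0.676 − 0.6641 = 0.0119.
|λ| = √0.0119 = 0.1091.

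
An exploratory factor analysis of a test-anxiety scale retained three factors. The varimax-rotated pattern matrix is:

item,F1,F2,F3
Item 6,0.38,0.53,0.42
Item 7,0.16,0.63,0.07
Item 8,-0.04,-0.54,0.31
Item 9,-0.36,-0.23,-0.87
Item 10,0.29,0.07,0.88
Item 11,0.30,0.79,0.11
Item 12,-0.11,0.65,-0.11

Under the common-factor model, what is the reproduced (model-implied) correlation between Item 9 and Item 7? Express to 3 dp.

-0.263

r̂ = Σ λ_i·λ_j across factors = (-0.36)(0.16) + (-0.23)(0.63) + (-0.87)(0.07)
  = -0.0576 -0.1449 -0.0609 = -0.2634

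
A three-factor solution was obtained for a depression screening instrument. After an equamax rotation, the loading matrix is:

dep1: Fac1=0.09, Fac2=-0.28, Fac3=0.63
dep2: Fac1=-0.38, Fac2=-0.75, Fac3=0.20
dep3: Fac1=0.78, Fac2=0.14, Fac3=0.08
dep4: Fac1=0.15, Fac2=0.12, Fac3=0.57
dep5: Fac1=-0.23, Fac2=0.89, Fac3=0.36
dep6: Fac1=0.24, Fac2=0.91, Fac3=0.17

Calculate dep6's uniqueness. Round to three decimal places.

0.085

h² = 0.24² + 0.91² + 0.17² = 0.0576 + 0.8281 + 0.0289 = 0.9146
Uniqueness u² = 1 − h² = 1 − 0.9146 = 0.0854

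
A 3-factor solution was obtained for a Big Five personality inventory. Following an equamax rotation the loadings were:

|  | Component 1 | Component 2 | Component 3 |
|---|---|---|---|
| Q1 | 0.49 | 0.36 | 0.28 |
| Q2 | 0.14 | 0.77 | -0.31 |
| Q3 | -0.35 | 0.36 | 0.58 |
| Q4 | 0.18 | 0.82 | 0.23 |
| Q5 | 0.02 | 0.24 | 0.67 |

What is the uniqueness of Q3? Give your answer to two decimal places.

h² = (-0.35)² + 0.36² + 0.58² = 0.1225 + 0.1296 + 0.3364 = 0.5885
Uniqueness u² = 1 − h² = 1 − 0.5885 = 0.4115

0.41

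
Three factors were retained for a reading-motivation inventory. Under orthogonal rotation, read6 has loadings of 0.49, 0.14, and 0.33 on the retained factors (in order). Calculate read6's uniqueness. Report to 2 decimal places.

h² = 0.49² + 0.14² + 0.33² = 0.2401 + 0.0196 + 0.1089 = 0.3686
Uniqueness u² = 1 − h² = 1 − 0.3686 = 0.6314

0.63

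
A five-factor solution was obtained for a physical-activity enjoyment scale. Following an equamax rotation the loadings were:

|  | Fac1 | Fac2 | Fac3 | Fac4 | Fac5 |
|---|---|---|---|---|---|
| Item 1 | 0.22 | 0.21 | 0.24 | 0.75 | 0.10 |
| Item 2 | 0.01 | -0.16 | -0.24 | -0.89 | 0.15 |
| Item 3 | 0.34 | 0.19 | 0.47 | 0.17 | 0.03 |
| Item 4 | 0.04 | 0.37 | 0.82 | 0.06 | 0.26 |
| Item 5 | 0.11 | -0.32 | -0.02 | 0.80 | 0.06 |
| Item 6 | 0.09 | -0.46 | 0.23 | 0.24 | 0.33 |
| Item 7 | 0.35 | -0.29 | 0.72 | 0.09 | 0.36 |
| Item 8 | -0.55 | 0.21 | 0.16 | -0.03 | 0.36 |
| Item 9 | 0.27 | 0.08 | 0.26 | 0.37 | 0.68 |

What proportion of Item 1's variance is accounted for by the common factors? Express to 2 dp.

0.72

h² = 0.22² + 0.21² + 0.24² + 0.75² + 0.10² = 0.0484 + 0.0441 + 0.0576 + 0.5625 + 0.0100 = 0.7226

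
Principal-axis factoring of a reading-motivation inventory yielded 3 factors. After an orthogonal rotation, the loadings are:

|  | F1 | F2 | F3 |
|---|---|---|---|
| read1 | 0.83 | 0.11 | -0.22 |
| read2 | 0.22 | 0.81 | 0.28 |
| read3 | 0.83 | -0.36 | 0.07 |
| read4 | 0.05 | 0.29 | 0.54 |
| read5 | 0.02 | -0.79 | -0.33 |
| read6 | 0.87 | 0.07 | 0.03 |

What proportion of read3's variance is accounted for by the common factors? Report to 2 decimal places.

h² = 0.83² + (-0.36)² + 0.07² = 0.6889 + 0.1296 + 0.0049 = 0.8234

0.82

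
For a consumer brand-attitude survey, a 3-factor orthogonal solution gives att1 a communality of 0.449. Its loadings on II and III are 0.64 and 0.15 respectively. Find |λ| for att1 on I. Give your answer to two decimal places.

0.13

Under orthogonal rotation h² = Σλ², so λ_I² = h² − (0.4321) = 0.449 − 0.4321 = 0.0169.
|λ| = √0.0169 = 0.1300.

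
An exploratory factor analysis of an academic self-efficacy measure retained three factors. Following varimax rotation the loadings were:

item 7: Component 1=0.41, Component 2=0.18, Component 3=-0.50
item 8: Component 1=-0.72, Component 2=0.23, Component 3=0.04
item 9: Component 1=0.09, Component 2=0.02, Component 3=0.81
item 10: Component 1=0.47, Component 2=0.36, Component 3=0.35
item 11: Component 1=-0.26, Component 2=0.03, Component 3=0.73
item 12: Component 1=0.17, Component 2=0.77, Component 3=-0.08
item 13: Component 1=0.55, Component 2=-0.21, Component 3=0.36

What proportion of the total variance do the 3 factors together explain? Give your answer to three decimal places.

SS loadings by factor: 1.3145, 0.8532, 1.6991; total = 3.8668.
Total variance with 7 standardized items is 7, so the solution explains 3.8668/7 = 0.5524.

0.552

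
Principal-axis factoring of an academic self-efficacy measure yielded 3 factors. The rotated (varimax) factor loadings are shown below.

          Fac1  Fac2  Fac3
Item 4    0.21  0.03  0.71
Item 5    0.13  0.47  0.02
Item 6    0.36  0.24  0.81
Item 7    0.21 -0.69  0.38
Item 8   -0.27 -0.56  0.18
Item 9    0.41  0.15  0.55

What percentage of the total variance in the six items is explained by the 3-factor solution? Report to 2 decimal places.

53.45%

Communalities: 0.5491, 0.2382, 0.8433, 0.6646, 0.4189, 0.4931; Σh² = 3.2072.
Total variance with 6 standardized items is 6, so the solution explains 3.2072/6 = 0.5345 = 53.45%.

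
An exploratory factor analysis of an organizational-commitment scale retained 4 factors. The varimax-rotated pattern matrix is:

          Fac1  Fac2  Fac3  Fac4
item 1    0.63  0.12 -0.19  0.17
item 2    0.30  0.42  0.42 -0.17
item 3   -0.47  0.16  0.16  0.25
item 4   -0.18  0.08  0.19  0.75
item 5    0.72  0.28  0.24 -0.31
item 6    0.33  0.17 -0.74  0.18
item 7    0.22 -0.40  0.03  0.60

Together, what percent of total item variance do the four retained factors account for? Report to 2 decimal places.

56.54%

SS loadings by factor: 1.4159, 0.4901, 0.8803, 1.1713; total = 3.9576.
Total variance with 7 standardized items is 7, so the solution explains 3.9576/7 = 0.5654 = 56.54%.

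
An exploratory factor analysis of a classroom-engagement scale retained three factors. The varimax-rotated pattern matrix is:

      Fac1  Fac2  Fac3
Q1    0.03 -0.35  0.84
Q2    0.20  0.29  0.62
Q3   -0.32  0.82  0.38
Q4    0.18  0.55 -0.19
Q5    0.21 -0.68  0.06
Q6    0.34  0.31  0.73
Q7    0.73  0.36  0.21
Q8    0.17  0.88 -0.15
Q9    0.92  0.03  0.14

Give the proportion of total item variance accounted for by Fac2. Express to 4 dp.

SS loadings for Fac2 = (-0.35)² + 0.29² + 0.82² + 0.55² + (-0.68)² + 0.31² + 0.36² + 0.88² + 0.03² = 2.6449
Proportion of variance = 2.6449 / 9 = 0.2939.

0.2939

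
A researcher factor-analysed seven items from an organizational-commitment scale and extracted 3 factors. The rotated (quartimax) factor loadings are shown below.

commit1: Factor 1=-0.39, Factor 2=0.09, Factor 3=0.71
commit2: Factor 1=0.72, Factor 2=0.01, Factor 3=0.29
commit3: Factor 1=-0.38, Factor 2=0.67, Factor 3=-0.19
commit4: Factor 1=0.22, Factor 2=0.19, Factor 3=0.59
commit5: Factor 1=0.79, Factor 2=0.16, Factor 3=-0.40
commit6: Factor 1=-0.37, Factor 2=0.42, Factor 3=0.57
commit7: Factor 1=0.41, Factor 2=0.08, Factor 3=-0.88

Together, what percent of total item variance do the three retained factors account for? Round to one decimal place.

67.5%

SS loadings by factor: 1.7924, 0.7016, 2.2317; total = 4.7257.
Total variance with 7 standardized items is 7, so the solution explains 4.7257/7 = 0.6751 = 67.51%.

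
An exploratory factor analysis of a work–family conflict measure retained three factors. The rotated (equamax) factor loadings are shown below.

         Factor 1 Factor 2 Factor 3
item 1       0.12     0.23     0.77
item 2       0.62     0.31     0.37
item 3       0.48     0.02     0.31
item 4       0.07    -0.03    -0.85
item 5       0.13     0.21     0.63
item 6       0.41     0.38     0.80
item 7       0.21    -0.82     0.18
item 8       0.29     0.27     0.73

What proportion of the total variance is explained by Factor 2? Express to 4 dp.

0.1355

SS loadings for Factor 2 = 0.23² + 0.31² + 0.02² + (-0.03)² + 0.21² + 0.38² + (-0.82)² + 0.27² = 1.0841
Proportion of variance = 1.0841 / 8 = 0.1355.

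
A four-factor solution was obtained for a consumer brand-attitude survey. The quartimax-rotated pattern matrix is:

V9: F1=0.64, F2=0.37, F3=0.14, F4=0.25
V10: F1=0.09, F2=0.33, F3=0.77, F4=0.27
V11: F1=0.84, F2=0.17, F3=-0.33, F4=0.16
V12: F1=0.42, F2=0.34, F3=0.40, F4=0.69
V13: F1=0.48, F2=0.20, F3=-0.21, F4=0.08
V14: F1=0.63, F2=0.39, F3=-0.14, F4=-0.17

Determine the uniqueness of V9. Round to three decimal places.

0.371

h² = 0.64² + 0.37² + 0.14² + 0.25² = 0.4096 + 0.1369 + 0.0196 + 0.0625 = 0.6286
Uniqueness u² = 1 − h² = 1 − 0.6286 = 0.3714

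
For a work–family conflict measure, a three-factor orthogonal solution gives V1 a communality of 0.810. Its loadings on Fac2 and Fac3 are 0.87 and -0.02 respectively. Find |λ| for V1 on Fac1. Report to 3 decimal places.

0.230

Under orthogonal rotation h² = Σλ², so λ_Fac1² = h² − (0.7573) = 0.810 − 0.7573 = 0.0527.
|λ| = √0.0527 = 0.2296.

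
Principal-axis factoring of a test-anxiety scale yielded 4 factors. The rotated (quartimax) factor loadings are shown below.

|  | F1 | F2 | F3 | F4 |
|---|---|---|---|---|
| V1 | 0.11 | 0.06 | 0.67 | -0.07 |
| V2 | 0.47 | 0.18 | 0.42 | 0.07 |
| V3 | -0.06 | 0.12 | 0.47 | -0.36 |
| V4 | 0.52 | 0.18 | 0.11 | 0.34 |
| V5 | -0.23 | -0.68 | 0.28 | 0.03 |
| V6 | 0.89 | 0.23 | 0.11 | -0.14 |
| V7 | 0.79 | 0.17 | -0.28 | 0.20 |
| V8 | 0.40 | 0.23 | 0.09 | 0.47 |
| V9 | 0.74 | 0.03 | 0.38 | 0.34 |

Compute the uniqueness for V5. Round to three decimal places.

h² = (-0.23)² + (-0.68)² + 0.28² + 0.03² = 0.0529 + 0.4624 + 0.0784 + 0.0009 = 0.5946
Uniqueness u² = 1 − h² = 1 − 0.5946 = 0.4054

0.405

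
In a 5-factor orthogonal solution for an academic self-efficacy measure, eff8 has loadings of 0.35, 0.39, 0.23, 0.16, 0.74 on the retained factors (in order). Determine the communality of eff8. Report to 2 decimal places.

h² = 0.35² + 0.39² + 0.23² + 0.16² + 0.74² = 0.1225 + 0.1521 + 0.0529 + 0.0256 + 0.5476 = 0.9007

0.90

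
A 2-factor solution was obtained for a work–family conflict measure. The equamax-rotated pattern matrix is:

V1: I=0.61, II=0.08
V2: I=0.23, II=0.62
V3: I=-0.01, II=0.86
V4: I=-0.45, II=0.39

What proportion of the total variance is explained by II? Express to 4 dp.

SS loadings for II = 0.08² + 0.62² + 0.86² + 0.39² = 1.2825
Proportion of variance = 1.2825 / 4 = 0.3206.

0.3206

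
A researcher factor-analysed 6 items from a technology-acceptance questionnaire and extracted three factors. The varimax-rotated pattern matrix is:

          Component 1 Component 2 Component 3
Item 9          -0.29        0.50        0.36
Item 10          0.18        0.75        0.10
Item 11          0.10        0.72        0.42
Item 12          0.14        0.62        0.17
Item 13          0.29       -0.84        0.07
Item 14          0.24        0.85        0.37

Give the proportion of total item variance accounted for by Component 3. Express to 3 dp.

SS loadings for Component 3 = 0.36² + 0.10² + 0.42² + 0.17² + 0.07² + 0.37² = 0.4867
Proportion of variance = 0.4867 / 6 = 0.0811.

0.081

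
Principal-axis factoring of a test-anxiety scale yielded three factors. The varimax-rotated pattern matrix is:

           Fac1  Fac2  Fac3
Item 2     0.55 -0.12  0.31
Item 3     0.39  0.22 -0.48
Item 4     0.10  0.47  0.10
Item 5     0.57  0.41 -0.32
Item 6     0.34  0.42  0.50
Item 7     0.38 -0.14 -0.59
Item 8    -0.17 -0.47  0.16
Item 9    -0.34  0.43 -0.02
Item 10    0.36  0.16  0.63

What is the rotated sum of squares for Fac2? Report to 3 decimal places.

SS loadings for Fac2 = (-0.12)² + 0.22² + 0.47² + 0.41² + 0.42² + (-0.14)² + (-0.47)² + 0.43² + 0.16² = 0.0144 + 0.0484 + 0.2209 + 0.1681 + 0.1764 + 0.0196 + 0.2209 + 0.1849 + 0.0256 = 1.0792

1.079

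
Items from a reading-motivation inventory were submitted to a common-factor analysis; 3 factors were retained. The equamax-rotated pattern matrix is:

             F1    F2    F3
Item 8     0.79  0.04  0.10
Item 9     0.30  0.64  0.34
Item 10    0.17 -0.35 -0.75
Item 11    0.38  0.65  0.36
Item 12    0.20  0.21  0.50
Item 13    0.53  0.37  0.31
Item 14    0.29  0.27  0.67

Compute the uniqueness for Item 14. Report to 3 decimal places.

h² = 0.29² + 0.27² + 0.67² = 0.0841 + 0.0729 + 0.4489 = 0.6059
Uniqueness u² = 1 − h² = 1 − 0.6059 = 0.3941

0.394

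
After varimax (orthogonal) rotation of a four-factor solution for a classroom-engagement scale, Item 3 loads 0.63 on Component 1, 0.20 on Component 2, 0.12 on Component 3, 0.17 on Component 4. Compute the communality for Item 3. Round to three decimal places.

0.480

h² = 0.63² + 0.20² + 0.12² + 0.17² = 0.3969 + 0.0400 + 0.0144 + 0.0289 = 0.4802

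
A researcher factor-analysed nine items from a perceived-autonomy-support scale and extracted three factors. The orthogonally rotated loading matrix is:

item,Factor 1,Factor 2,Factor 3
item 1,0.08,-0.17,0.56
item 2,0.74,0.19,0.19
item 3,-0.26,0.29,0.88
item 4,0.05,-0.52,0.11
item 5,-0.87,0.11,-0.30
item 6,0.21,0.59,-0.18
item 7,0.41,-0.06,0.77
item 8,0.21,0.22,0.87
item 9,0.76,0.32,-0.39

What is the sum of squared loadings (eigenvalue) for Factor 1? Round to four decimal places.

2.2149

SS loadings for Factor 1 = 0.08² + 0.74² + (-0.26)² + 0.05² + (-0.87)² + 0.21² + 0.41² + 0.21² + 0.76² = 0.0064 + 0.5476 + 0.0676 + 0.0025 + 0.7569 + 0.0441 + 0.1681 + 0.0441 + 0.5776 = 2.2149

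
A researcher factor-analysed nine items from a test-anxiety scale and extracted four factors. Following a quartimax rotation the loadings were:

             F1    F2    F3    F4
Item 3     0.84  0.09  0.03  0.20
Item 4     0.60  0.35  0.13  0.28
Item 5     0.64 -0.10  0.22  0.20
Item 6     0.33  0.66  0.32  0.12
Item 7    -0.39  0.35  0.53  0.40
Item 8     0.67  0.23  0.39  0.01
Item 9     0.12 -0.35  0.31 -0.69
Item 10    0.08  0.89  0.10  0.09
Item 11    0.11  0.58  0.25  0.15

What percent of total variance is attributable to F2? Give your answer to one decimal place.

SS loadings for F2 = 0.09² + 0.35² + (-0.10)² + 0.66² + 0.35² + 0.23² + (-0.35)² + 0.89² + 0.58² = 2.0026
With 9 standardized items, total variance = 9. Proportion = 2.0026/9 = 0.2225 → 22.25%.

22.3%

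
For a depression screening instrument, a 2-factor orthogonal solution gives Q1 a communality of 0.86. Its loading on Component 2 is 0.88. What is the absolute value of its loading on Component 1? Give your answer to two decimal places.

0.29

Under orthogonal rotation h² = Σλ², so λ_Component 1² = h² − (0.7744) = 0.86 − 0.7744 = 0.0856.
|λ| = √0.0856 = 0.2926.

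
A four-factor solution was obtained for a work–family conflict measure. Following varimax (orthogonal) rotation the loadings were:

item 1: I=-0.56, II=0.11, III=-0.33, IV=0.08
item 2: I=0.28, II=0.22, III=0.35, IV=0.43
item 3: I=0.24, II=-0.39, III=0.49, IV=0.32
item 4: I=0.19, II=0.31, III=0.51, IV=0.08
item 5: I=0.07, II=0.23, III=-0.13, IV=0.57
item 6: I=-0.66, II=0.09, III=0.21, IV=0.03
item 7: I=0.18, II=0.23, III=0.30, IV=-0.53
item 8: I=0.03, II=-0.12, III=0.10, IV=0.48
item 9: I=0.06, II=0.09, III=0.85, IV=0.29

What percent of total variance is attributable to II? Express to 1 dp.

4.9%

SS loadings for II = 0.11² + 0.22² + (-0.39)² + 0.31² + 0.23² + 0.09² + 0.23² + (-0.12)² + 0.09² = 0.4451
With 9 standardized items, total variance = 9. Proportion = 0.4451/9 = 0.0495 → 4.95%.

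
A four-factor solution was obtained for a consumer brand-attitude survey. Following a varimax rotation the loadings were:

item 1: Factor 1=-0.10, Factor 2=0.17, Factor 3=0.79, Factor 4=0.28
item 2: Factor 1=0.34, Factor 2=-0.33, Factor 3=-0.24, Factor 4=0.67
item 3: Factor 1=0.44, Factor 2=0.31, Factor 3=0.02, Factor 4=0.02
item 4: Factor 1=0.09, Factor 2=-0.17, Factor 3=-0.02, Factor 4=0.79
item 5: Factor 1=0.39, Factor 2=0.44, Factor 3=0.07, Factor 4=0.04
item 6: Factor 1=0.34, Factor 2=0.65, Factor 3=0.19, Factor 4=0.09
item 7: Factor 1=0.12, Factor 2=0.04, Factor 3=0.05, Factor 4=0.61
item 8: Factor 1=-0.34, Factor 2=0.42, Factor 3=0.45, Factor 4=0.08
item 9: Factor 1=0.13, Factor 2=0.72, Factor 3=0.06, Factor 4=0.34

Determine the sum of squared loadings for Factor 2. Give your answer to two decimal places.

1.58

SS loadings for Factor 2 = 0.17² + (-0.33)² + 0.31² + (-0.17)² + 0.44² + 0.65² + 0.04² + 0.42² + 0.72² = 0.0289 + 0.1089 + 0.0961 + 0.0289 + 0.1936 + 0.4225 + 0.0016 + 0.1764 + 0.5184 = 1.5753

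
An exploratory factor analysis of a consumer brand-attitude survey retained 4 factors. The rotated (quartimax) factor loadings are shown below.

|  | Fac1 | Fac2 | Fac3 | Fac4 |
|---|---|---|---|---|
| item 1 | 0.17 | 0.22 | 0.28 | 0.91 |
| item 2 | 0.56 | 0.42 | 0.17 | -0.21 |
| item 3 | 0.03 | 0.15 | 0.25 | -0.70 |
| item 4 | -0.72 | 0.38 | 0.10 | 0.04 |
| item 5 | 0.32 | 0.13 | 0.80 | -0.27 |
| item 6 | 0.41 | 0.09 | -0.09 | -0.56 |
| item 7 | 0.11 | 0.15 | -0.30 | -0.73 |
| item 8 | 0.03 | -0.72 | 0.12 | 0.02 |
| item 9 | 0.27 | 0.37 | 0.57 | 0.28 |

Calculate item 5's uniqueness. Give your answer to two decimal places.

0.17

h² = 0.32² + 0.13² + 0.80² + (-0.27)² = 0.1024 + 0.0169 + 0.6400 + 0.0729 = 0.8322
Uniqueness u² = 1 − h² = 1 − 0.8322 = 0.1678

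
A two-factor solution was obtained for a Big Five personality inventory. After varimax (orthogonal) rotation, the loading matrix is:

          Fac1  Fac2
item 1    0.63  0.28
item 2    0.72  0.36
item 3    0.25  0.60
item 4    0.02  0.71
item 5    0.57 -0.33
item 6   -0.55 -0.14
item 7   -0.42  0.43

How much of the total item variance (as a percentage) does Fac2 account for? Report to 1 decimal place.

SS loadings for Fac2 = 0.28² + 0.36² + 0.60² + 0.71² + (-0.33)² + (-0.14)² + 0.43² = 1.3855
With 7 standardized items, total variance = 7. Proportion = 1.3855/7 = 0.1979 → 19.79%.

19.8%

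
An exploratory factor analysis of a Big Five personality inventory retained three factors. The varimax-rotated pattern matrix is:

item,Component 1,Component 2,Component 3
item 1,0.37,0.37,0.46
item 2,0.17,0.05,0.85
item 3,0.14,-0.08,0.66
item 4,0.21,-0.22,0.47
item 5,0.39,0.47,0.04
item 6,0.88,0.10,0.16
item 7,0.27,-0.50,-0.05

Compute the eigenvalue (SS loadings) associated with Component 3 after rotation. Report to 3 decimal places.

1.620

SS loadings for Component 3 = 0.46² + 0.85² + 0.66² + 0.47² + 0.04² + 0.16² + (-0.05)² = 0.2116 + 0.7225 + 0.4356 + 0.2209 + 0.0016 + 0.0256 + 0.0025 = 1.6203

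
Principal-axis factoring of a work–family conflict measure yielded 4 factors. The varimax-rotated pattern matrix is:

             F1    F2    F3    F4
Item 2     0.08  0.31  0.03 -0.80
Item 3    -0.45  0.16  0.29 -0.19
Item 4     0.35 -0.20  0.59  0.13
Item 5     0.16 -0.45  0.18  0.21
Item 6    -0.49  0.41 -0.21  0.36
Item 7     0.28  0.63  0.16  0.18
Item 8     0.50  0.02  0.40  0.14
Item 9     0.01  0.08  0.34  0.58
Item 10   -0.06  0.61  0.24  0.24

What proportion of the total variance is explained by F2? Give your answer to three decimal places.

0.145

SS loadings for F2 = 0.31² + 0.16² + (-0.20)² + (-0.45)² + 0.41² + 0.63² + 0.02² + 0.08² + 0.61² = 1.3081
Proportion of variance = 1.3081 / 9 = 0.1453.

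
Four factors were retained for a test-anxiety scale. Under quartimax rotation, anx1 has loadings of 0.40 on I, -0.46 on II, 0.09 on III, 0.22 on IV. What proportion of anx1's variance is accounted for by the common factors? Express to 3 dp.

0.428

h² = 0.40² + (-0.46)² + 0.09² + 0.22² = 0.1600 + 0.2116 + 0.0081 + 0.0484 = 0.4281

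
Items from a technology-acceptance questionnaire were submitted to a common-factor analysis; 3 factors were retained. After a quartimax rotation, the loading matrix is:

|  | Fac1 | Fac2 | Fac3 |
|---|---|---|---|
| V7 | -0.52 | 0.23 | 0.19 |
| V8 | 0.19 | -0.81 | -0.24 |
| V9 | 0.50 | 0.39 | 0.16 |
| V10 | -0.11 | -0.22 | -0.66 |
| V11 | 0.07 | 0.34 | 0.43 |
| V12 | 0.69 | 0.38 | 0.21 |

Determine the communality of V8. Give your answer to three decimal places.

h² = 0.19² + (-0.81)² + (-0.24)² = 0.0361 + 0.6561 + 0.0576 = 0.7498

0.750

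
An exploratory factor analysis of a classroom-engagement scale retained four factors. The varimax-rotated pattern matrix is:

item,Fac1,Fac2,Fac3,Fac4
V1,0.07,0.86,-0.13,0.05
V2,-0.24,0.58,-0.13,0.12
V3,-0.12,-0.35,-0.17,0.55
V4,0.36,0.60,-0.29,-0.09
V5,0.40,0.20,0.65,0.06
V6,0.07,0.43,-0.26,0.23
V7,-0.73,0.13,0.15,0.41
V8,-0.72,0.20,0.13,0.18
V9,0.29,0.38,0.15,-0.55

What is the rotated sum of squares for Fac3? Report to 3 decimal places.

SS loadings for Fac3 = (-0.13)² + (-0.13)² + (-0.17)² + (-0.29)² + 0.65² + (-0.26)² + 0.15² + 0.13² + 0.15² = 0.0169 + 0.0169 + 0.0289 + 0.0841 + 0.4225 + 0.0676 + 0.0225 + 0.0169 + 0.0225 = 0.6988

0.699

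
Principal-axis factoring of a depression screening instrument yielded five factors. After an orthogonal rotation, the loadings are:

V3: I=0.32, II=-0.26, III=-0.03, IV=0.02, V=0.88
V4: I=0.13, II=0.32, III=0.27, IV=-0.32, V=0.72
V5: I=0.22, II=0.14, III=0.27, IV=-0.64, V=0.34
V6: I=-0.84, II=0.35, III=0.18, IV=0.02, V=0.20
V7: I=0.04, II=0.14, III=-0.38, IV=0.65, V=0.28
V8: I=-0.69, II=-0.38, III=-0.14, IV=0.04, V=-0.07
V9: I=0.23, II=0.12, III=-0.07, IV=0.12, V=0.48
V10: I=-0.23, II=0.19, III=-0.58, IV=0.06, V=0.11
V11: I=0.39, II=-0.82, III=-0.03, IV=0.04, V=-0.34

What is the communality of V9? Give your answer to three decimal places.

0.317

h² = 0.23² + 0.12² + (-0.07)² + 0.12² + 0.48² = 0.0529 + 0.0144 + 0.0049 + 0.0144 + 0.2304 = 0.3170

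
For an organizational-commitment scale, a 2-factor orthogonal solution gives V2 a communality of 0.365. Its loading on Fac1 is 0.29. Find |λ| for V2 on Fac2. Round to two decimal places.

Under orthogonal rotation h² = Σλ², so λ_Fac2² = h² − (0.0841) = 0.365 − 0.0841 = 0.2809.
|λ| = √0.2809 = 0.5300.

0.53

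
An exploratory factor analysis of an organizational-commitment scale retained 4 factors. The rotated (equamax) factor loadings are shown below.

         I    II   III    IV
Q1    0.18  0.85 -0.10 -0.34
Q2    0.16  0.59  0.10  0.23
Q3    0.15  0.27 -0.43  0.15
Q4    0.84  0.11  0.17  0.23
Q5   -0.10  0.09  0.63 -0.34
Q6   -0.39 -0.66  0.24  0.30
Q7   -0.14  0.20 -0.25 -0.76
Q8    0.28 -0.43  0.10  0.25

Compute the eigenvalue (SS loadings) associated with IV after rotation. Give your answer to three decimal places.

SS loadings for IV = (-0.34)² + 0.23² + 0.15² + 0.23² + (-0.34)² + 0.30² + (-0.76)² + 0.25² = 0.1156 + 0.0529 + 0.0225 + 0.0529 + 0.1156 + 0.0900 + 0.5776 + 0.0625 = 1.0896

1.090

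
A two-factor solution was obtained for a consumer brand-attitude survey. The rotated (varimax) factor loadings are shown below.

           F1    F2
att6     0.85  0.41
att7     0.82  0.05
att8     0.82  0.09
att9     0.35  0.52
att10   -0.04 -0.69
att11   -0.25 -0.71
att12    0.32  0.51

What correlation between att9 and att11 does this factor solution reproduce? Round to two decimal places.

r̂ = Σ λ_i·λ_j across factors = (0.35)(-0.25) + (0.52)(-0.71)
  = -0.0875 -0.3692 = -0.4567

-0.46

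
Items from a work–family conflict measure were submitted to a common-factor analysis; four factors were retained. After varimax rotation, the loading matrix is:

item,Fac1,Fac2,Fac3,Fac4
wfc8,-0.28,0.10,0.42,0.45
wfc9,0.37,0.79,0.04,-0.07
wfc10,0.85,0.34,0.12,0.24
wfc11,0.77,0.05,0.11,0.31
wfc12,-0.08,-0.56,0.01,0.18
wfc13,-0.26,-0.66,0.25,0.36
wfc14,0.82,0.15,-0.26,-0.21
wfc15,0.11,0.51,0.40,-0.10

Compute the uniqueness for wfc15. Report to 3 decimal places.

0.558

h² = 0.11² + 0.51² + 0.40² + (-0.10)² = 0.0121 + 0.2601 + 0.1600 + 0.0100 = 0.4422
Uniqueness u² = 1 − h² = 1 − 0.4422 = 0.5578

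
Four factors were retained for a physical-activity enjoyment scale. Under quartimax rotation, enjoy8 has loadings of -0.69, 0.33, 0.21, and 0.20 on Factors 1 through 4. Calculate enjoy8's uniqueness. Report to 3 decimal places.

0.331

h² = (-0.69)² + 0.33² + 0.21² + 0.20² = 0.4761 + 0.1089 + 0.0441 + 0.0400 = 0.6691
Uniqueness u² = 1 − h² = 1 − 0.6691 = 0.3309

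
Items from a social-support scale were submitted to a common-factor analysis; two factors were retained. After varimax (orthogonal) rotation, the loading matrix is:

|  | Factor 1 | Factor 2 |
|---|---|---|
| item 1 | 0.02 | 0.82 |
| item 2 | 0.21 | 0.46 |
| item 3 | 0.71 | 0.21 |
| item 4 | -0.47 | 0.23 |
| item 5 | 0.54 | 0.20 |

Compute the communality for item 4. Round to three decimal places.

h² = (-0.47)² + 0.23² = 0.2209 + 0.0529 = 0.2738

0.274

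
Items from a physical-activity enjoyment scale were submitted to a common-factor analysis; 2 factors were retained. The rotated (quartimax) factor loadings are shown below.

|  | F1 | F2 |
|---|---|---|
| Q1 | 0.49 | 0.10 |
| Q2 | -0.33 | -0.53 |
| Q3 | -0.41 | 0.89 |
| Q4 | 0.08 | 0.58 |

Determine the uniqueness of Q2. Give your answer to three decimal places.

h² = (-0.33)² + (-0.53)² = 0.1089 + 0.2809 = 0.3898
Uniqueness u² = 1 − h² = 1 − 0.3898 = 0.6102

0.610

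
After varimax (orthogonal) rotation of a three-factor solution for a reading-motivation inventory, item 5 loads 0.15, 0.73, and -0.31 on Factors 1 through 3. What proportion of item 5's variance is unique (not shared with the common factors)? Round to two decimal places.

0.35

h² = 0.15² + 0.73² + (-0.31)² = 0.0225 + 0.5329 + 0.0961 = 0.6515
Uniqueness u² = 1 − h² = 1 − 0.6515 = 0.3485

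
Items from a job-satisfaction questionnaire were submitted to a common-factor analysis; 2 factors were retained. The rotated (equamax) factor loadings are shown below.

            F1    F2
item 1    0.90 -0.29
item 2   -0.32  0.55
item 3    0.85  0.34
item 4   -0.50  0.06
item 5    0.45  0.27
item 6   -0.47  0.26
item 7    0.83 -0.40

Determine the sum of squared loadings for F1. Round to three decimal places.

SS loadings for F1 = 0.90² + (-0.32)² + 0.85² + (-0.50)² + 0.45² + (-0.47)² + 0.83² = 0.8100 + 0.1024 + 0.7225 + 0.2500 + 0.2025 + 0.2209 + 0.6889 = 2.9972

2.997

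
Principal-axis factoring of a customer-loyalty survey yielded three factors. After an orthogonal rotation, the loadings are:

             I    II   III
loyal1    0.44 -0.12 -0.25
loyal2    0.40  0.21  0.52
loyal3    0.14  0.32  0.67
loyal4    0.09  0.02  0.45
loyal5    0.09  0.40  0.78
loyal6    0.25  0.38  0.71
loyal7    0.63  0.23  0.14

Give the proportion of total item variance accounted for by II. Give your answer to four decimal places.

SS loadings for II = (-0.12)² + 0.21² + 0.32² + 0.02² + 0.40² + 0.38² + 0.23² = 0.5186
Proportion of variance = 0.5186 / 7 = 0.0741.

0.0741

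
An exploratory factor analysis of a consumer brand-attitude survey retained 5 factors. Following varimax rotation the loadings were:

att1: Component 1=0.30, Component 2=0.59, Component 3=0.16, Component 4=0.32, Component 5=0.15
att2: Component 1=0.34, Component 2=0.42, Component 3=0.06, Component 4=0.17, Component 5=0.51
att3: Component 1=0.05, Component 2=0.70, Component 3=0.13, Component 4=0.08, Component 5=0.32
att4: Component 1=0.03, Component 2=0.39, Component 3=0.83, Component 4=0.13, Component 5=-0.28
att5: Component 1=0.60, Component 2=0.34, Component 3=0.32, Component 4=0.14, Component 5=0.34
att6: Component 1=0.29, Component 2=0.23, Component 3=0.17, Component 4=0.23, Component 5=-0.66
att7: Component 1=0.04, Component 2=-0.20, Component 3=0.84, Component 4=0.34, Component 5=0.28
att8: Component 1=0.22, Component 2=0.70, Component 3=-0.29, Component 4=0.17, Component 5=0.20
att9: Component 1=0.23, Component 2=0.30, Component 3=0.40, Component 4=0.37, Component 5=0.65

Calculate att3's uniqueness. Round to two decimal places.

0.38

h² = 0.05² + 0.70² + 0.13² + 0.08² + 0.32² = 0.0025 + 0.4900 + 0.0169 + 0.0064 + 0.1024 = 0.6182
Uniqueness u² = 1 − h² = 1 − 0.6182 = 0.3818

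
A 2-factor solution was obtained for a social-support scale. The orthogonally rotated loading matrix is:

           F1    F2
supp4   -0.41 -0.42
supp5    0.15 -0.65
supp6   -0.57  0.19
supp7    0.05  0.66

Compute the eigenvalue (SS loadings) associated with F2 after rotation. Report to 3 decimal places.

1.071

SS loadings for F2 = (-0.42)² + (-0.65)² + 0.19² + 0.66² = 0.1764 + 0.4225 + 0.0361 + 0.4356 = 1.0706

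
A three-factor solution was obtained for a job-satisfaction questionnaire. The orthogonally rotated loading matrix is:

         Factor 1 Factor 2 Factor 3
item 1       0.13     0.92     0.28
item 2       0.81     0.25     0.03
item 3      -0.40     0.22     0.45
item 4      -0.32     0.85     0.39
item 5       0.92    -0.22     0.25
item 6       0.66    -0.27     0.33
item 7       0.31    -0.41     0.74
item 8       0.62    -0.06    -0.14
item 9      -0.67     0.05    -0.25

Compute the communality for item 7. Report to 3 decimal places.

h² = 0.31² + (-0.41)² + 0.74² = 0.0961 + 0.1681 + 0.5476 = 0.8118

0.812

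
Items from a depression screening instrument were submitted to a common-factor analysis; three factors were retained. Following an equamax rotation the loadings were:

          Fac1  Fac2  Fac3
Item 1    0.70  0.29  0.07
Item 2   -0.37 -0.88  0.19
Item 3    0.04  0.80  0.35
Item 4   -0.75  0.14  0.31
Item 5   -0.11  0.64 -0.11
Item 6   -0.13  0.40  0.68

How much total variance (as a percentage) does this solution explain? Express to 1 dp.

Communalities: 0.5790, 0.9474, 0.7641, 0.6782, 0.4338, 0.6393; Σh² = 4.0418.
Total variance with 6 standardized items is 6, so the solution explains 4.0418/6 = 0.6736 = 67.36%.

67.4%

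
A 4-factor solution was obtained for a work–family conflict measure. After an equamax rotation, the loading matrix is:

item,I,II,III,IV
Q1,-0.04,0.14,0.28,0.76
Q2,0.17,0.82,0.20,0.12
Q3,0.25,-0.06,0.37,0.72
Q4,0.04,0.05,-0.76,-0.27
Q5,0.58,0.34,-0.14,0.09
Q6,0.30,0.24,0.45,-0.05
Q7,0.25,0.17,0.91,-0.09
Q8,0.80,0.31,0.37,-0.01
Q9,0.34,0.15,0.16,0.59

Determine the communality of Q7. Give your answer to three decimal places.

h² = 0.25² + 0.17² + 0.91² + (-0.09)² = 0.0625 + 0.0289 + 0.8281 + 0.0081 = 0.9276

0.928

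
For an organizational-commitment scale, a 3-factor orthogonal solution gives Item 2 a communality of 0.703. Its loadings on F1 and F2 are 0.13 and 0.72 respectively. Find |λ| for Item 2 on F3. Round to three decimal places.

Under orthogonal rotation h² = Σλ², so λ_F3² = h² − (0.5353) = 0.703 − 0.5353 = 0.1677.
|λ| = √0.1677 = 0.4095.

0.410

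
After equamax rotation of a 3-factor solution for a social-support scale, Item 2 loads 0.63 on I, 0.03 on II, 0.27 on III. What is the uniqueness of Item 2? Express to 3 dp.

0.529

h² = 0.63² + 0.03² + 0.27² = 0.3969 + 0.0009 + 0.0729 = 0.4707
Uniqueness u² = 1 − h² = 1 − 0.4707 = 0.5293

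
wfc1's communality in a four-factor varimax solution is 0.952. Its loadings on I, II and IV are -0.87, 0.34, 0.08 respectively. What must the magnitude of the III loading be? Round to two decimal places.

Under orthogonal rotation h² = Σλ², so λ_III² = h² − (0.8789) = 0.952 − 0.8789 = 0.0731.
|λ| = √0.0731 = 0.2704.

0.27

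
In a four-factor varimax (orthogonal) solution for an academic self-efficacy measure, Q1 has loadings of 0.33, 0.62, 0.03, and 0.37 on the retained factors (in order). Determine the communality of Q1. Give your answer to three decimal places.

h² = 0.33² + 0.62² + 0.03² + 0.37² = 0.1089 + 0.3844 + 0.0009 + 0.1369 = 0.6311

0.631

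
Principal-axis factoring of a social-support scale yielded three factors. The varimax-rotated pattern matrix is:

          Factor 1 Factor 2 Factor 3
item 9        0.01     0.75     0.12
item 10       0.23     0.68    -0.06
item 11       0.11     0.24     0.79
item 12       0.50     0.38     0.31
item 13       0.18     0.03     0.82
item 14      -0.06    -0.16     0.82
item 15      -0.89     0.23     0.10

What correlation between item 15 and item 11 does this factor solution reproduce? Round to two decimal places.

r̂ = Σ λ_i·λ_j across factors = (-0.89)(0.11) + (0.23)(0.24) + (0.10)(0.79)
  = -0.0979 +0.0552 +0.0790 = 0.0363

0.04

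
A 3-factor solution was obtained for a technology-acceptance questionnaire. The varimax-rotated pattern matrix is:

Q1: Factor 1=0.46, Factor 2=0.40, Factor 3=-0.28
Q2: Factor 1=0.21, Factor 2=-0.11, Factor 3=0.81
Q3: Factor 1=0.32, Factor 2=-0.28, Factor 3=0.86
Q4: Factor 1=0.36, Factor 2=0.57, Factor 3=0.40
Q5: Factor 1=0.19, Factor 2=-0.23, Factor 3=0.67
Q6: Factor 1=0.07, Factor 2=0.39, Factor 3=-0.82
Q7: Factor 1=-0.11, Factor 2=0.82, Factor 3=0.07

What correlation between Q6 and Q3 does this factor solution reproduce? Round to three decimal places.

r̂ = Σ λ_i·λ_j across factors = (0.07)(0.32) + (0.39)(-0.28) + (-0.82)(0.86)
  = +0.0224 -0.1092 -0.7052 = -0.7920

-0.792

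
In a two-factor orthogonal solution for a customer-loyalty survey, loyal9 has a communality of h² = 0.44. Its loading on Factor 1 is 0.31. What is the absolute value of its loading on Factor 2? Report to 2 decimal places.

0.59

Under orthogonal rotation h² = Σλ², so λ_Factor 2² = h² − (0.0961) = 0.44 − 0.0961 = 0.3439.
|λ| = √0.3439 = 0.5864.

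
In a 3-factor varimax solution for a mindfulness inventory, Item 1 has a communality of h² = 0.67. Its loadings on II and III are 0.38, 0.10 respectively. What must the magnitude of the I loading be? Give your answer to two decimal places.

Under orthogonal rotation h² = Σλ², so λ_I² = h² − (0.1544) = 0.67 − 0.1544 = 0.5156.
|λ| = √0.5156 = 0.7181.

0.72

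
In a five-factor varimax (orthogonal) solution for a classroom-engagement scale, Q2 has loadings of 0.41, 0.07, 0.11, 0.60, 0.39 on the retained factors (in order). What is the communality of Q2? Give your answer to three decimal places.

h² = 0.41² + 0.07² + 0.11² + 0.60² + 0.39² = 0.1681 + 0.0049 + 0.0121 + 0.3600 + 0.1521 = 0.6972

0.697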